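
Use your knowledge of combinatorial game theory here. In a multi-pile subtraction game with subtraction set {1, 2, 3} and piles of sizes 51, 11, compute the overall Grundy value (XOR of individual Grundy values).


Subtraction set: {1, 2, 3}
For this subtraction set, G(n) = n mod 4 (period = max + 1 = 4).
Pile 1 (size 51): G(51) = 51 mod 4 = 3
Pile 2 (size 11): G(11) = 11 mod 4 = 3
Total Grundy value = XOR of all: 3 XOR 3 = 0

0


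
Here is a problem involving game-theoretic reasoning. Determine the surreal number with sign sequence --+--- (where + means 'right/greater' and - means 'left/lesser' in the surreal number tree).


Sign expansion: --+---
Rule: track bounds (lo, hi), initially (-inf, +inf). On '+', the current value becomes lo and we move to the simplest number in (value, hi): value + 1 if hi = +inf, otherwise the midpoint (value + hi)/2. On '-', the current value becomes hi and we move to value - 1 if lo = -inf, otherwise the midpoint (lo + value)/2.
Start at 0.
Step 1: sign = -, move left. Bounds: (-inf, 0). Value = -1
Step 2: sign = -, move left. Bounds: (-inf, -1). Value = -2
Step 3: sign = +, move right. Bounds: (-2, -1). Value = -3/2
Step 4: sign = -, move left. Bounds: (-2, -3/2). Value = -7/4
Step 5: sign = -, move left. Bounds: (-2, -7/4). Value = -15/8
Step 6: sign = -, move left. Bounds: (-2, -15/8). Value = -31/16
The surreal number with sign expansion --+--- is -31/16.

-31/16


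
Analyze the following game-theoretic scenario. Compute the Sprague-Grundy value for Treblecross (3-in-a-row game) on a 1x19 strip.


Treblecross: place X on empty cells; 3-in-a-row wins.
Playing within two cells of an existing X lets the opponent win at once, so sensible play treats the cells i-2..i+2 around each X as dead. The player left with no safe cell loses, so this is a normal-play take-away game on strips of safe cells.
Placing X at cell i (0-indexed) of a strip of k safe cells leaves independent strips of sizes max(0, i-2) and max(0, k-i-3). Hence G(k) = mex{ G(max(0,i-2)) XOR G(max(0,k-i-3)) : 0 <= i < k }, with G(0) = 0.
G(1): splits (0,0):0^0=0 -> mex({0}) = 1
G(2): splits (0,0):0^0=0 -> mex({0}) = 1
G(3): splits (0,0):0^0=0 -> mex({0}) = 1
G(4): splits (0,1):0^1=1 (0,0):0^0=0 -> mex({0, 1}) = 2
G(5): splits (0,2):0^1=1 (0,1):0^1=1 (0,0):0^0=0 -> mex({0, 1}) = 2
G(6) = mex({1}) = 0
G(7) = mex({0, 1, 2}) = 3
G(8) = mex({0, 1, 2}) = 3
G(9) = mex({0, 2}) = 1
G(10) = mex({0, 2, 3}) = 1
G(11) = mex({0, 3}) = 1
G(12) = mex({1, 3}) = 0
G(13) = mex({0, 1, 2, 3}) = 4
G(14) = mex({0, 1, 2}) = 3
G(15) = mex({0, 1, 2}) = 3
G(16) = mex({0, 1, 2, 4}) = 3
G(17) = mex({0, 1, 3, 4}) = 2
G(18) = mex({0, 1, 3, 4}) = 2
G(19) = mex({0, 1, 3, 5}) = 2
Therefore G(19) = 2.

2


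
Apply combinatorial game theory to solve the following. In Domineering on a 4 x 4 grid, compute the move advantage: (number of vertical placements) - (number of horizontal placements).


Board is 4 x 4 (rows x cols).
Left (vertical) placements: (rows-1) * cols = 3 * 4 = 12
Right (horizontal) placements: rows * (cols-1) = 4 * 3 = 12
Advantage = Left - Right = 12 - 12 = 0

0


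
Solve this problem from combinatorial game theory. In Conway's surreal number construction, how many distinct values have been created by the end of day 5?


Day 0: {|} = 0 is born. Count = 1.
Day n: the number of surreal numbers born by day n is 2^(n+1) - 1.
By day 0: 2^1 - 1 = 1
By day 1: 2^2 - 1 = 3
By day 2: 2^3 - 1 = 7
By day 3: 2^4 - 1 = 15
By day 4: 2^5 - 1 = 31
By day 5: 2^6 - 1 = 63
By day 5: 63 surreal numbers.

63


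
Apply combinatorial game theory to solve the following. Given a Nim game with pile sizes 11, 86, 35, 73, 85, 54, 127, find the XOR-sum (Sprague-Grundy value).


We need the XOR (exclusive or) of all pile sizes.
After XOR-ing pile 1 (size 11): 0 XOR 11 = 11
After XOR-ing pile 2 (size 86): 11 XOR 86 = 93
After XOR-ing pile 3 (size 35): 93 XOR 35 = 126
After XOR-ing pile 4 (size 73): 126 XOR 73 = 55
After XOR-ing pile 5 (size 85): 55 XOR 85 = 98
After XOR-ing pile 6 (size 54): 98 XOR 54 = 84
After XOR-ing pile 7 (size 127): 84 XOR 127 = 43
The Nim-value of this position is 43.

43


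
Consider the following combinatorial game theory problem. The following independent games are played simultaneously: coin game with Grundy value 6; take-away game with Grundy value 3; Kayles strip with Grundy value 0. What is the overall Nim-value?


By the Sprague-Grundy theorem, the Grundy value of a sum of games is the XOR of individual Grundy values.
coin game: Grundy value = 6. Running XOR: 0 XOR 6 = 6
take-away game: Grundy value = 3. Running XOR: 6 XOR 3 = 5
Kayles strip: Grundy value = 0. Running XOR: 5 XOR 0 = 5
The combined Grundy value is 5.

5


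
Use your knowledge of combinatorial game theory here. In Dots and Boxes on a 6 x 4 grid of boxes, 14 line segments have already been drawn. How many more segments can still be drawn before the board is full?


Grid: 6 x 4 boxes, i.e. 7 rows and 5 columns of dots.
Horizontal edges: (rows + 1) * cols = 7 * 4 = 28
Vertical edges: rows * (cols + 1) = 6 * 5 = 30
Total edges: 28 + 30 = 58
Edges drawn: 14
Remaining: 58 - 14 = 44

44


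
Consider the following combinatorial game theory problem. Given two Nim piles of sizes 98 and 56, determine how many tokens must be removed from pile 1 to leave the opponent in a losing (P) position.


Piles: 98 and 56
Current XOR: 98 XOR 56 = 90 (non-zero, so this is an N-position).
To make the XOR zero, we need to find a move that balances the piles.
For pile 1 (size 98): target = 98 XOR 90 = 56
We reduce pile 1 from 98 to 56.
Tokens removed: 98 - 56 = 42
Verification: 56 XOR 56 = 0

42


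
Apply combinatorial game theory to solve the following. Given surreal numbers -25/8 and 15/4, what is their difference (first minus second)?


x = -25/8, y = 15/4
Converting to common denominator: 8
x = -25/8, y = 30/8
x - y = -25/8 - 15/4 = -55/8

-55/8


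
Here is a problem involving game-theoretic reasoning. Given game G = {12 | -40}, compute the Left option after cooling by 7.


Original game: {12 | -40} (a switch {a | b} with a > b).
Cooling by t (for t below the temperature (a - b)/2 = 26) taxes each move by t: {a | b} cooled by t is {a - t | b + t}.
Cooling amount: t = 7
Cooled Left option: 12 - 7 = 5
Cooled Right option: -40 + 7 = -33
Cooled game: {5 | -33}
Left option = 5

5


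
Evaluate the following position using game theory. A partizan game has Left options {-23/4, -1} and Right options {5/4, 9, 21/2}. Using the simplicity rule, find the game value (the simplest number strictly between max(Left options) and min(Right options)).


Left options: {-23/4, -1}, max = -1
Right options: {5/4, 9, 21/2}, min = 5/4
All options are numbers and max(Left) < min(Right), so by the simplicity theorem the value is the simplest (earliest-born) number strictly between -1 and 5/4.
Integers 0 through 1 all lie strictly between -1 and 5/4.
Among integers, the simplest (lowest birthday = smallest |n|; 0 is born on day 0, +-n on day n) is 0.
No non-integer in the interval can be simpler: if x is a non-integer in the interval, then floor(x) or ceil(x) also lies in the interval (the interval contains an integer), and both are proper prefixes of x's sign expansion, i.e. born earlier. So the game value is 0.
Game value = 0

0


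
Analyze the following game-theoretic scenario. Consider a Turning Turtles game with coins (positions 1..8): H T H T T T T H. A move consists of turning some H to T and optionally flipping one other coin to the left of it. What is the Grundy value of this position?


Coins: H T H T T T T H
Key fact: a single head at position k behaves exactly like a Nim heap of size k (turning it to T and optionally flipping a coin at j < k corresponds to moving the heap from k to j, or to 0), and heads combine as a disjunctive sum (two heads at the same place would cancel, matching j XOR j = 0). So the Nim-value is the XOR of the 1-indexed positions of the heads.
Face-up positions (1-indexed): [1, 3, 8]
XOR 0 with 1: 0 XOR 1 = 1
XOR 1 with 3: 1 XOR 3 = 2
XOR 2 with 8: 2 XOR 8 = 10
Nim-value = 10

10


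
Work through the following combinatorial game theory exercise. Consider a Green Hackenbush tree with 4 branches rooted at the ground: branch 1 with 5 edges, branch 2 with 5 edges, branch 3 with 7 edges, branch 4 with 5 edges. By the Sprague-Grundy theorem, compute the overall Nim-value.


The tree has 4 branches from the ground vertex.
In Green Hackenbush, the Nim-value of a simple path of length k is k.
Branch 1: length 5, Nim-value = 5
Branch 2: length 5, Nim-value = 5
Branch 3: length 7, Nim-value = 7
Branch 4: length 5, Nim-value = 5
Total Nim-value = XOR of all branch values:
0 XOR 5 = 5
5 XOR 5 = 0
0 XOR 7 = 7
7 XOR 5 = 2
Nim-value of the tree = 2

2


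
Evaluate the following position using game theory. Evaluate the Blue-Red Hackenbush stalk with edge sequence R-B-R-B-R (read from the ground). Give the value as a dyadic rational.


Edges (from ground): R-B-R-B-R
By Berlekamp's sign-expansion rule, a Blue-Red Hackenbush stalk has the value of the surreal number whose sign sequence is the edge sequence with B -> + and R -> -.
Sign sequence: -+-+-
Trace the sign expansion in the surreal number tree, starting from 0:
Edge 1: R (sign -) -> bounds (-inf, 0), value = -1
Edge 2: B (sign +) -> bounds (-1, 0), value = -1/2
Edge 3: R (sign -) -> bounds (-1, -1/2), value = -3/4
Edge 4: B (sign +) -> bounds (-3/4, -1/2), value = -5/8
Edge 5: R (sign -) -> bounds (-3/4, -5/8), value = -11/16
Game value = -11/16

-11/16


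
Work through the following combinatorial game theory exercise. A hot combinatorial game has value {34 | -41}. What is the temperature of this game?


The game is {34 | -41}, a switch {a | b} with numbers a > b.
Cooling {a | b} by t gives {a - t | b + t}, which stops being hot when a - t = b + t, i.e. at t = (a - b)/2. So the temperature of a switch is (a - b)/2.
Temperature = (Left option - Right option) / 2
= (34 - (-41)) / 2
= 75 / 2
= 75/2

75/2


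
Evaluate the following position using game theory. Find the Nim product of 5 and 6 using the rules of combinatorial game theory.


Nim multiplication is bilinear over XOR: (u XOR v) * w = (u*w) XOR (v*w).
So we split each operand into its bit components and XOR the pairwise Nim products.
5 = 1 + 4 (as XOR of powers of 2).
6 = 2 + 4 (as XOR of powers of 2).
Using the standard Nim-product table on single bits:
  2*2 = 3,   2*4 = 8,   2*8 = 12,
  4*4 = 6,   4*8 = 11,  8*8 = 13,
and  1*x = x (identity), k*l = l*k (commutative).
Pairwise Nim products:
  1 * 2 = 2
  1 * 4 = 4
  4 * 2 = 8
  4 * 4 = 6
XOR them: 2 XOR 4 XOR 8 XOR 6 = 8.
Result: 5 * 6 = 8 (in Nim).

8


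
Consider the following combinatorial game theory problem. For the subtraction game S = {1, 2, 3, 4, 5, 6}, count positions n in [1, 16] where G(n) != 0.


Subtraction set S = {1, 2, 3, 4, 5, 6}, so G(n) = n mod 7.
G(n) = 0 when n is a multiple of 7.
Multiples of 7 in [1, 16]: 2
N-positions (nonzero Grundy) = 16 - 2 = 14

14


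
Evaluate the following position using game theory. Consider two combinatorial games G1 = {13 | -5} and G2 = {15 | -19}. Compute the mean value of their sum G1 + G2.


G1 = {13 | -5}, G2 = {15 | -19}
Each is a switch {a | b} with numbers a > b; its mean value is (a + b)/2, and mean value is additive over game sums: m(G1 + G2) = m(G1) + m(G2).
Mean of G1 = (13 + (-5))/2 = 8/2 = 4
Mean of G2 = (15 + (-19))/2 = -4/2 = -2
Mean of G1 + G2 = 4 + -2 = 2

2


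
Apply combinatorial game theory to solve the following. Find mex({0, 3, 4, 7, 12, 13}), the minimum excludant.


Set = {0, 3, 4, 7, 12, 13}
0 is in the set.
1 is NOT in the set. This is the mex.
mex = 1

1


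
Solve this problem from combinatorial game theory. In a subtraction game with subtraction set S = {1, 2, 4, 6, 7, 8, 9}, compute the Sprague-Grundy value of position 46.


The subtraction set is S = {1, 2, 4, 6, 7, 8, 9}.
G(k) = mex{ G(k - s) : s in S, s <= k }. We compute iteratively: G(0) = 0.
G(1) = mex({0}) = 1
G(2) = mex({0, 1}) = 2
G(3) = mex({1, 2}) = 0
G(4) = mex({0, 2}) = 1
G(5) = mex({0, 1}) = 2
G(6) = mex({0, 1, 2}) = 3
G(7) = mex({0, 1, 2, 3}) = 4
G(8) = mex({0, 1, 2, 3, 4}) = 5
G(9) = mex({0, 1, 2, 4, 5}) = 3
G(10) = mex({0, 1, 2, 3, 5}) = 4
G(11) = mex({0, 1, 2, 3, 4}) = 5
G(12) = mex({0, 1, 2, 3, 4, 5}) = 6
G(13) = mex({1, 2, 3, 4, 5, 6}) = 0
G(14) = mex({0, 2, 3, 4, 5, 6}) = 1
G(15) = mex({0, 1, 3, 4, 5}) = 2
G(16) = mex({1, 2, 3, 4, 5, 6}) = 0
G(17) = mex({0, 2, 3, 4, 5}) = 1
G(18) = mex({0, 1, 3, 4, 5, 6}) = 2
G(19) = mex({0, 1, 2, 4, 5, 6}) = 3
G(20) = mex({0, 1, 2, 3, 5, 6}) = 4
G(21) = mex({0, 1, 2, 3, 4, 6}) = 5
Observe that G(13)..G(21) = 0, 1, 2, 0, 1, 2, 3, 4, 5 repeats G(0)..G(8) = 0, 1, 2, 0, 1, 2, 3, 4, 5.
For k >= max(S) = 9, G(k) is determined by the previous 9 values G(k-9)..G(k-1); a window of 9 consecutive values has recurred shifted by 13, so by induction G(k + 13) = G(k) for all k >= 0: the sequence is periodic from the start with period 13.
One period: G(0..12) = 0, 1, 2, 0, 1, 2, 3, 4, 5, 3, 4, 5, 6.
46 mod 13 = 7, so G(46) = G(7) = 4.

4


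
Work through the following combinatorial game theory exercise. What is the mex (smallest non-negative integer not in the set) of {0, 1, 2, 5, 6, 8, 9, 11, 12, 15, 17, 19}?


Set = {0, 1, 2, 5, 6, 8, 9, 11, 12, 15, 17, 19}
0 is in the set.
1 is in the set.
2 is in the set.
3 is NOT in the set. This is the mex.
mex = 3

3


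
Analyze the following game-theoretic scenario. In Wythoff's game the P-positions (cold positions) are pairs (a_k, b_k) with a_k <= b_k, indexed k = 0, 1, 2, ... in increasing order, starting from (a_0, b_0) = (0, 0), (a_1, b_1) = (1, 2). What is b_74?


By Wythoff's theorem, a_k = floor(k * phi) and b_k = floor(k * phi^2) = a_k + k, where phi = (1 + sqrt(5))/2 is the golden ratio.
phi = (1 + sqrt(5))/2 = 1.618034
phi^2 = phi + 1 = 2.618034
k = 74
k * phi^2 = 74 * 2.618034 = 193.734515
b_74 = floor(k * phi^2) = 193 (check: a_74 + k = 119 + 74 = 193)

193


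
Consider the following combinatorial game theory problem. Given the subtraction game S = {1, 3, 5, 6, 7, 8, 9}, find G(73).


The subtraction set is S = {1, 3, 5, 6, 7, 8, 9}.
G(k) = mex{ G(k - s) : s in S, s <= k }. We compute iteratively: G(0) = 0.
G(1) = mex({0}) = 1
G(2) = mex({1}) = 0
G(3) = mex({0}) = 1
G(4) = mex({1}) = 0
G(5) = mex({0}) = 1
G(6) = mex({0, 1}) = 2
G(7) = mex({0, 1, 2}) = 3
G(8) = mex({0, 1, 3}) = 2
G(9) = mex({0, 1, 2}) = 3
G(10) = mex({0, 1, 3}) = 2
G(11) = mex({0, 1, 2}) = 3
G(12) = mex({0, 1, 2, 3}) = 4
G(13) = mex({0, 1, 2, 3, 4}) = 5
G(14) = mex({1, 2, 3, 5}) = 0
G(15) = mex({0, 2, 3, 4}) = 1
G(16) = mex({1, 2, 3, 5}) = 0
G(17) = mex({0, 2, 3, 4}) = 1
G(18) = mex({1, 2, 3, 4, 5}) = 0
G(19) = mex({0, 2, 3, 4, 5}) = 1
G(20) = mex({0, 1, 3, 4, 5}) = 2
G(21) = mex({0, 1, 2, 4, 5}) = 3
G(22) = mex({0, 1, 3, 5}) = 2
Observe that G(14)..G(22) = 0, 1, 0, 1, 0, 1, 2, 3, 2 repeats G(0)..G(8) = 0, 1, 0, 1, 0, 1, 2, 3, 2.
For k >= max(S) = 9, G(k) is determined by the previous 9 values G(k-9)..G(k-1); a window of 9 consecutive values has recurred shifted by 14, so by induction G(k + 14) = G(k) for all k >= 0: the sequence is periodic from the start with period 14.
One period: G(0..13) = 0, 1, 0, 1, 0, 1, 2, 3, 2, 3, 2, 3, 4, 5.
73 mod 14 = 3, so G(73) = G(3) = 1.

1


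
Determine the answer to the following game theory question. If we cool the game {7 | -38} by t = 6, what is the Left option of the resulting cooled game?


Original game: {7 | -38} (a switch {a | b} with a > b).
Cooling by t (for t below the temperature (a - b)/2 = 45/2) taxes each move by t: {a | b} cooled by t is {a - t | b + t}.
Cooling amount: t = 6
Cooled Left option: 7 - 6 = 1
Cooled Right option: -38 + 6 = -32
Cooled game: {1 | -32}
Left option = 1

1


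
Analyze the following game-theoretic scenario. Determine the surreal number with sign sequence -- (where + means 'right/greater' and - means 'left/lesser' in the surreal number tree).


Sign expansion: --
Rule: track bounds (lo, hi), initially (-inf, +inf). On '+', the current value becomes lo and we move to the simplest number in (value, hi): value + 1 if hi = +inf, otherwise the midpoint (value + hi)/2. On '-', the current value becomes hi and we move to value - 1 if lo = -inf, otherwise the midpoint (lo + value)/2.
Start at 0.
Step 1: sign = -, move left. Bounds: (-inf, 0). Value = -1
Step 2: sign = -, move left. Bounds: (-inf, -1). Value = -2
The surreal number with sign expansion -- is -2.

-2


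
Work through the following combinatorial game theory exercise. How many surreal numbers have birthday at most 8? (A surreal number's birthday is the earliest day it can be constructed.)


Day 0: {|} = 0 is born. Count = 1.
Day n: the number of surreal numbers born by day n is 2^(n+1) - 1.
By day 0: 2^1 - 1 = 1
By day 1: 2^2 - 1 = 3
By day 2: 2^3 - 1 = 7
By day 3: 2^4 - 1 = 15
By day 4: 2^5 - 1 = 31
By day 5: 2^6 - 1 = 63
By day 6: 2^7 - 1 = 127
By day 7: 2^8 - 1 = 255
By day 8: 2^9 - 1 = 511
By day 8: 511 surreal numbers.

511


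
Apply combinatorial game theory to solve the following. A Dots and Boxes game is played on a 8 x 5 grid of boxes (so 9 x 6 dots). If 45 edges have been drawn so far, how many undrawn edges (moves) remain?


Grid: 8 x 5 boxes, i.e. 9 rows and 6 columns of dots.
Horizontal edges: (rows + 1) * cols = 9 * 5 = 45
Vertical edges: rows * (cols + 1) = 8 * 6 = 48
Total edges: 45 + 48 = 93
Edges drawn: 45
Remaining: 93 - 45 = 48

48


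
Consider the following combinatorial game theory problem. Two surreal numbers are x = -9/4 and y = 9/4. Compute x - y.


x = -9/4, y = 9/4
Converting to common denominator: 4
x = -9/4, y = 9/4
x - y = -9/4 - 9/4 = -9/2

-9/2


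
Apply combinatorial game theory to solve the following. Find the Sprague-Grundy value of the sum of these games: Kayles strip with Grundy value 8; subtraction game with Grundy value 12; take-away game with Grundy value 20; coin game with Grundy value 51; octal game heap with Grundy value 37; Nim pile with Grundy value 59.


By the Sprague-Grundy theorem, the Grundy value of a sum of games is the XOR of individual Grundy values.
Kayles strip: Grundy value = 8. Running XOR: 0 XOR 8 = 8
subtraction game: Grundy value = 12. Running XOR: 8 XOR 12 = 4
take-away game: Grundy value = 20. Running XOR: 4 XOR 20 = 16
coin game: Grundy value = 51. Running XOR: 16 XOR 51 = 35
octal game heap: Grundy value = 37. Running XOR: 35 XOR 37 = 6
Nim pile: Grundy value = 59. Running XOR: 6 XOR 59 = 61
The combined Grundy value is 61.

61


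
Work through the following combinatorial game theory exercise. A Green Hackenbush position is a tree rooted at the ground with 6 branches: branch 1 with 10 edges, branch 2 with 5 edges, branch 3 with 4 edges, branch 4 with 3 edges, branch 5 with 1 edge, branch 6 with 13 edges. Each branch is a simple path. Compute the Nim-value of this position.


The tree has 6 branches from the ground vertex.
In Green Hackenbush, the Nim-value of a simple path of length k is k.
Branch 1: length 10, Nim-value = 10
Branch 2: length 5, Nim-value = 5
Branch 3: length 4, Nim-value = 4
Branch 4: length 3, Nim-value = 3
Branch 5: length 1, Nim-value = 1
Branch 6: length 13, Nim-value = 13
Total Nim-value = XOR of all branch values:
0 XOR 10 = 10
10 XOR 5 = 15
15 XOR 4 = 11
11 XOR 3 = 8
8 XOR 1 = 9
9 XOR 13 = 4
Nim-value of the tree = 4

4


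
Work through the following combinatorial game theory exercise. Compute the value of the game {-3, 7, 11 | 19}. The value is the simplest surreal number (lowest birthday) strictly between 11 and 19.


Left options: {-3, 7, 11}, max = 11
Right options: {19}, min = 19
All options are numbers and max(Left) < min(Right), so by the simplicity theorem the value is the simplest (earliest-born) number strictly between 11 and 19.
Integers 12 through 18 all lie strictly between 11 and 19.
Among integers, the simplest (lowest birthday = smallest |n|; 0 is born on day 0, +-n on day n) is 12.
No non-integer in the interval can be simpler: if x is a non-integer in the interval, then floor(x) or ceil(x) also lies in the interval (the interval contains an integer), and both are proper prefixes of x's sign expansion, i.e. born earlier. So the game value is 12.
Game value = 12

12


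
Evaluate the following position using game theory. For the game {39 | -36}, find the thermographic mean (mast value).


Game = {39 | -36}, a switch {a | b} with numbers a > b.
Its thermograph has left wall a - t and right wall b + t, which meet at t = (a - b)/2, where both equal (a + b)/2. So the mast (mean value) is at (a + b)/2.
Mean = (39 + (-36))/2 = 3/2 = 3/2

3/2


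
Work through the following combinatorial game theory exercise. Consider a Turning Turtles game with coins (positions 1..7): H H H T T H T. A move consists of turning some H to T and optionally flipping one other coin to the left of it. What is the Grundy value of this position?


Coins: H H H T T H T
Key fact: a single head at position k behaves exactly like a Nim heap of size k (turning it to T and optionally flipping a coin at j < k corresponds to moving the heap from k to j, or to 0), and heads combine as a disjunctive sum (two heads at the same place would cancel, matching j XOR j = 0). So the Nim-value is the XOR of the 1-indexed positions of the heads.
Face-up positions (1-indexed): [1, 2, 3, 6]
XOR 0 with 1: 0 XOR 1 = 1
XOR 1 with 2: 1 XOR 2 = 3
XOR 3 with 3: 3 XOR 3 = 0
XOR 0 with 6: 0 XOR 6 = 6
Nim-value = 6

6


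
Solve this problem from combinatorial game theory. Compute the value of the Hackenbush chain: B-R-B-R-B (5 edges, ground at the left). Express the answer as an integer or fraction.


Edges (from ground): B-R-B-R-B
By Berlekamp's sign-expansion rule, a Blue-Red Hackenbush stalk has the value of the surreal number whose sign sequence is the edge sequence with B -> + and R -> -.
Sign sequence: +-+-+
Trace the sign expansion in the surreal number tree, starting from 0:
Edge 1: B (sign +) -> bounds (0, +inf), value = 1
Edge 2: R (sign -) -> bounds (0, 1), value = 1/2
Edge 3: B (sign +) -> bounds (1/2, 1), value = 3/4
Edge 4: R (sign -) -> bounds (1/2, 3/4), value = 5/8
Edge 5: B (sign +) -> bounds (5/8, 3/4), value = 11/16
Game value = 11/16

11/16


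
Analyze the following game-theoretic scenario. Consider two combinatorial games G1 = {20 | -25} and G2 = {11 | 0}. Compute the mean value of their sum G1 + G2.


G1 = {20 | -25}, G2 = {11 | 0}
Each is a switch {a | b} with numbers a > b; its mean value is (a + b)/2, and mean value is additive over game sums: m(G1 + G2) = m(G1) + m(G2).
Mean of G1 = (20 + (-25))/2 = -5/2 = -5/2
Mean of G2 = (11 + (0))/2 = 11/2 = 11/2
Mean of G1 + G2 = -5/2 + 11/2 = 3

3


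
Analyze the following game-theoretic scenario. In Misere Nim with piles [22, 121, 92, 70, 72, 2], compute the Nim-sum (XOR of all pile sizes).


We need the XOR (exclusive or) of all pile sizes.
After XOR-ing pile 1 (size 22): 0 XOR 22 = 22
After XOR-ing pile 2 (size 121): 22 XOR 121 = 111
After XOR-ing pile 3 (size 92): 111 XOR 92 = 51
After XOR-ing pile 4 (size 70): 51 XOR 70 = 117
After XOR-ing pile 5 (size 72): 117 XOR 72 = 61
After XOR-ing pile 6 (size 2): 61 XOR 2 = 63
The Nim-value of this position is 63.

63


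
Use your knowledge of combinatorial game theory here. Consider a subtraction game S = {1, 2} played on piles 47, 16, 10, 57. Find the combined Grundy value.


Subtraction set: {1, 2}
For this subtraction set, G(n) = n mod 3 (period = max + 1 = 3).
Pile 1 (size 47): G(47) = 47 mod 3 = 2
Pile 2 (size 16): G(16) = 16 mod 3 = 1
Pile 3 (size 10): G(10) = 10 mod 3 = 1
Pile 4 (size 57): G(57) = 57 mod 3 = 0
Total Grundy value = XOR of all: 2 XOR 1 XOR 1 XOR 0 = 2

2


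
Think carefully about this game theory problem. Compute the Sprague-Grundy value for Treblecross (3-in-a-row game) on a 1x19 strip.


Treblecross: place X on empty cells; 3-in-a-row wins.
Playing within two cells of an existing X lets the opponent win at once, so sensible play treats the cells i-2..i+2 around each X as dead. The player left with no safe cell loses, so this is a normal-play take-away game on strips of safe cells.
Placing X at cell i (0-indexed) of a strip of k safe cells leaves independent strips of sizes max(0, i-2) and max(0, k-i-3). Hence G(k) = mex{ G(max(0,i-2)) XOR G(max(0,k-i-3)) : 0 <= i < k }, with G(0) = 0.
G(1): splits (0,0):0^0=0 -> mex({0}) = 1
G(2): splits (0,0):0^0=0 -> mex({0}) = 1
G(3): splits (0,0):0^0=0 -> mex({0}) = 1
G(4): splits (0,1):0^1=1 (0,0):0^0=0 -> mex({0, 1}) = 2
G(5): splits (0,2):0^1=1 (0,1):0^1=1 (0,0):0^0=0 -> mex({0, 1}) = 2
G(6) = mex({1}) = 0
G(7) = mex({0, 1, 2}) = 3
G(8) = mex({0, 1, 2}) = 3
G(9) = mex({0, 2}) = 1
G(10) = mex({0, 2, 3}) = 1
G(11) = mex({0, 3}) = 1
G(12) = mex({1, 3}) = 0
G(13) = mex({0, 1, 2, 3}) = 4
G(14) = mex({0, 1, 2}) = 3
G(15) = mex({0, 1, 2}) = 3
G(16) = mex({0, 1, 2, 4}) = 3
G(17) = mex({0, 1, 3, 4}) = 2
G(18) = mex({0, 1, 3, 4}) = 2
G(19) = mex({0, 1, 3, 5}) = 2
Therefore G(19) = 2.

2


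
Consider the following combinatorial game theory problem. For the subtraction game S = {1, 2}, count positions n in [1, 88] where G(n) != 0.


Subtraction set S = {1, 2}, so G(n) = n mod 3.
G(n) = 0 when n is a multiple of 3.
Multiples of 3 in [1, 88]: 29
N-positions (nonzero Grundy) = 88 - 29 = 59

59


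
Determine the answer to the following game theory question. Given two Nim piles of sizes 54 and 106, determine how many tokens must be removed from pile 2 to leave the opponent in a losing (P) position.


Piles: 54 and 106
Current XOR: 54 XOR 106 = 92 (non-zero, so this is an N-position).
To make the XOR zero, we need to find a move that balances the piles.
For pile 2 (size 106): target = 106 XOR 92 = 54
We reduce pile 2 from 106 to 54.
Tokens removed: 106 - 54 = 52
Verification: 54 XOR 54 = 0

52


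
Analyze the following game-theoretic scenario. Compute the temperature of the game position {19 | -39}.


The game is {19 | -39}, a switch {a | b} with numbers a > b.
Cooling {a | b} by t gives {a - t | b + t}, which stops being hot when a - t = b + t, i.e. at t = (a - b)/2. So the temperature of a switch is (a - b)/2.
Temperature = (Left option - Right option) / 2
= (19 - (-39)) / 2
= 58 / 2
= 29

29


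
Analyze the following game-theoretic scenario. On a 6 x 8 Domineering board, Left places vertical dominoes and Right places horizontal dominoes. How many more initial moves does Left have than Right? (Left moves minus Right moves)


Board is 6 x 8 (rows x cols).
Left (vertical) placements: (rows-1) * cols = 5 * 8 = 40
Right (horizontal) placements: rows * (cols-1) = 6 * 7 = 42
Advantage = Left - Right = 40 - 42 = -2

-2


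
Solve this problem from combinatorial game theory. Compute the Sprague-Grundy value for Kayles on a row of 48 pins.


Kayles: a move removes 1 or 2 adjacent pins from a contiguous row.
Removing pins from a row of k leaves two independent rows (a, b) with a + b = k - 1 (one pin) or a + b = k - 2 (two pins); an end removal gives a = 0.
By Sprague-Grundy, G(k) = mex{ G(a) XOR G(b) } over all these splits. G(0) = 0.
G(1): splits (0,0):0^0=0 -> mex({0}) = 1
G(2): splits (0,1):0^1=1 (0,0):0^0=0 -> mex({0, 1}) = 2
G(3): splits (0,2):0^2=2 (1,1):1^1=0 (0,1):0^1=1 -> mex({0, 1, 2}) = 3
G(4): splits (0,3):0^3=3 (1,2):1^2=3 (0,2):0^2=2 (1,1):1^1=0 -> mex({0, 2, 3}) = 1
G(5): splits (0,4):0^1=1 (1,3):1^3=2 (2,2):2^2=0 (0,3):0^3=3 (1,2):1^2=3 -> mex({0, 1, 2, 3}) = 4
G(6) = mex({0, 1, 2, 4}) = 3
G(7) = mex({0, 1, 3, 4, 5}) = 2
G(8) = mex({0, 2, 3, 5, 6}) = 1
G(9) = mex({0, 1, 2, 3, 6, 7}) = 4
G(10) = mex({0, 1, 3, 4, 5, 7}) = 2
G(11) = mex({0, 1, 2, 3, 4, 5}) = 6
G(12) = mex({0, 1, 2, 3, 5, 6, 7}) = 4
G(13) = mex({0, 2, 3, 4, 6, 7}) = 1
G(14) = mex({0, 1, 4, 5, 6, 7}) = 2
G(15) = mex({0, 1, 2, 3, 4, 5, 6}) = 7
G(16) = mex({0, 2, 3, 5, 6, 7}) = 1
G(17) = mex({0, 1, 2, 3, 5, 6, 7}) = 4
G(18) = mex({0, 1, 2, 4, 5, 6}) = 3
G(19) = mex({0, 1, 3, 4, 5, 7}) = 2
G(20) = mex({0, 2, 3, 4, 5, 6, 7}) = 1
G(21) = mex({0, 1, 2, 3, 5, 6, 7}) = 4
G(22) = mex({0, 1, 2, 3, 4, 5, 7}) = 6
G(23) = mex({0, 1, 2, 3, 4, 5, 6}) = 7
G(24) = mex({0, 1, 2, 3, 5, 6, 7}) = 4
G(25) = mex({0, 2, 3, 4, 6, 7}) = 1
G(26) = mex({0, 1, 3, 4, 5, 6, 7}) = 2
G(27) = mex({0, 1, 2, 3, 4, 5, 6, 7}) = 8
G(28) = mex({0, 1, 2, 3, 4, 6, 7, 8}) = 5
G(29) = mex({0, 1, 2, 3, 5, 6, 7, 8, 9}) = 4
G(30) = mex({0, 1, 2, 3, 4, 5, 6, 9, 10}) = 7
G(31) = mex({0, 1, 3, 4, 5, 7, 10, 11}) = 2
G(32) = mex({0, 2, 3, 4, 5, 6, 7, 9, 11}) = 1
G(33) = mex({0, 1, 2, 3, 4, 5, 6, 7, 9, 12}) = 8
G(34) = mex({0, 1, 2, 3, 4, 5, 7, 8, 11, 12}) = 6
G(35) = mex({0, 1, 2, 3, 4, 5, 6, 8, 9, 10, 11}) = 7
G(36) = mex({0, 1, 2, 3, 5, 6, 7, 9, 10}) = 4
G(37) = mex({0, 2, 3, 4, 6, 7, 9, 10, 11, 12}) = 1
G(38) = mex({0, 1, 3, 4, 5, 6, 7, 9, 10, 11, 12}) = 2
G(39) = mex({0, 1, 2, 4, 5, 6, 7, 9, 10, 12, 14}) = 3
G(40) = mex({0, 2, 3, 4, 6, 7, 11, 12, 14}) = 1
G(41) = mex({0, 1, 2, 3, 5, 6, 7, 9, 10, 11, 12}) = 4
G(42) = mex({0, 1, 2, 3, 4, 5, 6, 9, 10}) = 7
G(43) = mex({0, 1, 3, 4, 5, 7, 9, 10, 12, 15}) = 2
G(44) = mex({0, 2, 3, 4, 5, 6, 7, 9, 10, 12, 15}) = 1
G(45) = mex({0, 1, 2, 3, 4, 5, 6, 7, 9, 10, 12, 14}) = 8
G(46) = mex({0, 1, 3, 4, 5, 7, 8, 11, 12, 14}) = 2
G(47) = mex({0, 1, 2, 3, 4, 5, 6, 8, 9, 10, 11, 12}) = 7
G(48) = mex({0, 1, 2, 3, 5, 6, 7, 9, 10}) = 4
Therefore G(48) = 4.

4


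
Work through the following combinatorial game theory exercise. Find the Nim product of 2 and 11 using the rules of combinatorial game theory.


Nim multiplication is bilinear over XOR: (u XOR v) * w = (u*w) XOR (v*w).
So we split each operand into its bit components and XOR the pairwise Nim products.
2 = 2 (as XOR of powers of 2).
11 = 1 + 2 + 8 (as XOR of powers of 2).
Using the standard Nim-product table on single bits:
  2*2 = 3,   2*4 = 8,   2*8 = 12,
  4*4 = 6,   4*8 = 11,  8*8 = 13,
and  1*x = x (identity), k*l = l*k (commutative).
Pairwise Nim products:
  2 * 1 = 2
  2 * 2 = 3
  2 * 8 = 12
XOR them: 2 XOR 3 XOR 12 = 13.
Result: 2 * 11 = 13 (in Nim).

13


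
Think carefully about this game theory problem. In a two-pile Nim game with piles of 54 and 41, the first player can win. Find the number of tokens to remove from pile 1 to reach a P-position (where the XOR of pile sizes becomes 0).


Piles: 54 and 41
Current XOR: 54 XOR 41 = 31 (non-zero, so this is an N-position).
To make the XOR zero, we need to find a move that balances the piles.
For pile 1 (size 54): target = 54 XOR 31 = 41
We reduce pile 1 from 54 to 41.
Tokens removed: 54 - 41 = 13
Verification: 41 XOR 41 = 0

13


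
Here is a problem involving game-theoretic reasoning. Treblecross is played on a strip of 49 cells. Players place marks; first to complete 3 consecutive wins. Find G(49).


Treblecross: place X on empty cells; 3-in-a-row wins.
Playing within two cells of an existing X lets the opponent win at once, so sensible play treats the cells i-2..i+2 around each X as dead. The player left with no safe cell loses, so this is a normal-play take-away game on strips of safe cells.
Placing X at cell i (0-indexed) of a strip of k safe cells leaves independent strips of sizes max(0, i-2) and max(0, k-i-3). Hence G(k) = mex{ G(max(0,i-2)) XOR G(max(0,k-i-3)) : 0 <= i < k }, with G(0) = 0.
G(1): splits (0,0):0^0=0 -> mex({0}) = 1
G(2): splits (0,0):0^0=0 -> mex({0}) = 1
G(3): splits (0,0):0^0=0 -> mex({0}) = 1
G(4): splits (0,1):0^1=1 (0,0):0^0=0 -> mex({0, 1}) = 2
G(5): splits (0,2):0^1=1 (0,1):0^1=1 (0,0):0^0=0 -> mex({0, 1}) = 2
G(6) = mex({1}) = 0
G(7) = mex({0, 1, 2}) = 3
G(8) = mex({0, 1, 2}) = 3
G(9) = mex({0, 2}) = 1
G(10) = mex({0, 2, 3}) = 1
G(11) = mex({0, 3}) = 1
G(12) = mex({1, 3}) = 0
G(13) = mex({0, 1, 2, 3}) = 4
G(14) = mex({0, 1, 2}) = 3
G(15) = mex({0, 1, 2}) = 3
G(16) = mex({0, 1, 2, 4}) = 3
G(17) = mex({0, 1, 3, 4}) = 2
G(18) = mex({0, 1, 3, 4}) = 2
G(19) = mex({0, 1, 3, 5}) = 2
G(20) = mex({0, 1, 2, 3, 5}) = 4
G(21) = mex({0, 1, 2, 3, 5}) = 4
G(22) = mex({1, 2, 6}) = 0
G(23) = mex({0, 1, 2, 3, 4, 6}) = 5
G(24) = mex({0, 1, 2, 3, 4}) = 5
G(25) = mex({0, 1, 3, 4, 7}) = 2
G(26) = mex({0, 1, 3, 4, 5, 7}) = 2
G(27) = mex({0, 1, 3, 5}) = 2
G(28) = mex({0, 1, 2, 5}) = 3
G(29) = mex({0, 1, 2, 4, 5, 6}) = 3
G(30) = mex({1, 2, 4, 6}) = 0
G(31) = mex({0, 1, 2, 3, 4, 6}) = 5
G(32) = mex({1, 2, 3, 4, 7}) = 0
G(33) = mex({0, 3, 7}) = 1
G(34) = mex({0, 2, 3, 5, 7}) = 1
G(35) = mex({0, 2, 3, 5, 6}) = 1
G(36) = mex({0, 1, 2, 5, 6}) = 3
G(37) = mex({0, 1, 2, 4, 5, 6}) = 3
G(38) = mex({0, 1, 2, 4}) = 3
G(39) = mex({0, 1, 2, 3, 4, 7}) = 5
G(40) = mex({0, 1, 2, 3, 4, 5, 7}) = 6
G(41) = mex({0, 1, 2, 3, 5, 7}) = 4
G(42) = mex({0, 1, 2, 3, 5, 6, 7}) = 4
G(43) = mex({0, 2, 3, 5, 6}) = 1
G(44) = mex({1, 2, 3, 4, 5, 6}) = 0
G(45) = mex({0, 1, 2, 3, 4, 6, 7}) = 5
G(46) = mex({0, 1, 2, 3, 4, 7}) = 5
G(47) = mex({0, 1, 2, 3, 4, 5, 7}) = 6
G(48) = mex({0, 1, 2, 3, 4, 5, 7}) = 6
G(49) = mex({0, 1, 3, 4, 5, 7}) = 2
Therefore G(49) = 2.

2


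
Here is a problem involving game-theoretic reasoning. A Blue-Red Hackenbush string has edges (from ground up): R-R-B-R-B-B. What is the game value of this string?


Edges (from ground): R-R-B-R-B-B
By Berlekamp's sign-expansion rule, a Blue-Red Hackenbush stalk has the value of the surreal number whose sign sequence is the edge sequence with B -> + and R -> -.
Sign sequence: --+-++
Trace the sign expansion in the surreal number tree, starting from 0:
Edge 1: R (sign -) -> bounds (-inf, 0), value = -1
Edge 2: R (sign -) -> bounds (-inf, -1), value = -2
Edge 3: B (sign +) -> bounds (-2, -1), value = -3/2
Edge 4: R (sign -) -> bounds (-2, -3/2), value = -7/4
Edge 5: B (sign +) -> bounds (-7/4, -3/2), value = -13/8
Edge 6: B (sign +) -> bounds (-13/8, -3/2), value = -25/16
Game value = -25/16

-25/16


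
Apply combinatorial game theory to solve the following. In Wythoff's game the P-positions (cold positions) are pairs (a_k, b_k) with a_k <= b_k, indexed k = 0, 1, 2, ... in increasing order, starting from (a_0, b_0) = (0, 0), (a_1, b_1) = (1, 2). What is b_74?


By Wythoff's theorem, a_k = floor(k * phi) and b_k = floor(k * phi^2) = a_k + k, where phi = (1 + sqrt(5))/2 is the golden ratio.
phi = (1 + sqrt(5))/2 = 1.618034
phi^2 = phi + 1 = 2.618034
k = 74
k * phi^2 = 74 * 2.618034 = 193.734515
b_74 = floor(k * phi^2) = 193 (check: a_74 + k = 119 + 74 = 193)

193


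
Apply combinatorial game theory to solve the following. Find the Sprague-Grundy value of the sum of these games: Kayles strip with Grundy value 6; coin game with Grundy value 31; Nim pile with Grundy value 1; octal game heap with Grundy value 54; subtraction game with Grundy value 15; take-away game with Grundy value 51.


By the Sprague-Grundy theorem, the Grundy value of a sum of games is the XOR of individual Grundy values.
Kayles strip: Grundy value = 6. Running XOR: 0 XOR 6 = 6
coin game: Grundy value = 31. Running XOR: 6 XOR 31 = 25
Nim pile: Grundy value = 1. Running XOR: 25 XOR 1 = 24
octal game heap: Grundy value = 54. Running XOR: 24 XOR 54 = 46
subtraction game: Grundy value = 15. Running XOR: 46 XOR 15 = 33
take-away game: Grundy value = 51. Running XOR: 33 XOR 51 = 18
The combined Grundy value is 18.

18


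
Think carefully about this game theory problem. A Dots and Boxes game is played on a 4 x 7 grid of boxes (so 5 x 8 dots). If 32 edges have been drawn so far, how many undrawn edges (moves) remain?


Grid: 4 x 7 boxes, i.e. 5 rows and 8 columns of dots.
Horizontal edges: (rows + 1) * cols = 5 * 7 = 35
Vertical edges: rows * (cols + 1) = 4 * 8 = 32
Total edges: 35 + 32 = 67
Edges drawn: 32
Remaining: 67 - 32 = 35

35


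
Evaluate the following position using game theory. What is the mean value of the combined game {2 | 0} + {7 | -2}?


G1 = {2 | 0}, G2 = {7 | -2}
Each is a switch {a | b} with numbers a > b; its mean value is (a + b)/2, and mean value is additive over game sums: m(G1 + G2) = m(G1) + m(G2).
Mean of G1 = (2 + (0))/2 = 2/2 = 1
Mean of G2 = (7 + (-2))/2 = 5/2 = 5/2
Mean of G1 + G2 = 1 + 5/2 = 7/2

7/2


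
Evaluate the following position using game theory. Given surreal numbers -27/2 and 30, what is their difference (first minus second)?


x = -27/2, y = 30
Converting to common denominator: 2
x = -27/2, y = 60/2
x - y = -27/2 - 30 = -87/2

-87/2


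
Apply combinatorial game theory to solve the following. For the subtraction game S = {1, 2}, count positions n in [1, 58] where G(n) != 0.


Subtraction set S = {1, 2}, so G(n) = n mod 3.
G(n) = 0 when n is a multiple of 3.
Multiples of 3 in [1, 58]: 19
N-positions (nonzero Grundy) = 58 - 19 = 39

39


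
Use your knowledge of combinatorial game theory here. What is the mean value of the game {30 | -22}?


Game = {30 | -22}, a switch {a | b} with numbers a > b.
Its thermograph has left wall a - t and right wall b + t, which meet at t = (a - b)/2, where both equal (a + b)/2. So the mast (mean value) is at (a + b)/2.
Mean = (30 + (-22))/2 = 8/2 = 4

4


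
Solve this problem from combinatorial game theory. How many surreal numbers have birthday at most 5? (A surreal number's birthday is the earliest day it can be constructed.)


Day 0: {|} = 0 is born. Count = 1.
Day n: the number of surreal numbers born by day n is 2^(n+1) - 1.
By day 0: 2^1 - 1 = 1
By day 1: 2^2 - 1 = 3
By day 2: 2^3 - 1 = 7
By day 3: 2^4 - 1 = 15
By day 4: 2^5 - 1 = 31
By day 5: 2^6 - 1 = 63
By day 5: 63 surreal numbers.

63


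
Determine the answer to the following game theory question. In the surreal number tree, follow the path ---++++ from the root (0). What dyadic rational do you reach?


Sign expansion: ---++++
Rule: track bounds (lo, hi), initially (-inf, +inf). On '+', the current value becomes lo and we move to the simplest number in (value, hi): value + 1 if hi = +inf, otherwise the midpoint (value + hi)/2. On '-', the current value becomes hi and we move to value - 1 if lo = -inf, otherwise the midpoint (lo + value)/2.
Start at 0.
Step 1: sign = -, move left. Bounds: (-inf, 0). Value = -1
Step 2: sign = -, move left. Bounds: (-inf, -1). Value = -2
Step 3: sign = -, move left. Bounds: (-inf, -2). Value = -3
Step 4: sign = +, move right. Bounds: (-3, -2). Value = -5/2
Step 5: sign = +, move right. Bounds: (-5/2, -2). Value = -9/4
Step 6: sign = +, move right. Bounds: (-9/4, -2). Value = -17/8
Step 7: sign = +, move right. Bounds: (-17/8, -2). Value = -33/16
The surreal number with sign expansion ---++++ is -33/16.

-33/16


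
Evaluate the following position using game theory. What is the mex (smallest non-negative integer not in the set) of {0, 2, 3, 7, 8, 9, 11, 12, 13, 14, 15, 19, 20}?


Set = {0, 2, 3, 7, 8, 9, 11, 12, 13, 14, 15, 19, 20}
0 is in the set.
1 is NOT in the set. This is the mex.
mex = 1

1


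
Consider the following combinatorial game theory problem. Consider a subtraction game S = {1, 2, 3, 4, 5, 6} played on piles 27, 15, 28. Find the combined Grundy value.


Subtraction set: {1, 2, 3, 4, 5, 6}
For this subtraction set, G(n) = n mod 7 (period = max + 1 = 7).
Pile 1 (size 27): G(27) = 27 mod 7 = 6
Pile 2 (size 15): G(15) = 15 mod 7 = 1
Pile 3 (size 28): G(28) = 28 mod 7 = 0
Total Grundy value = XOR of all: 6 XOR 1 XOR 0 = 7

7


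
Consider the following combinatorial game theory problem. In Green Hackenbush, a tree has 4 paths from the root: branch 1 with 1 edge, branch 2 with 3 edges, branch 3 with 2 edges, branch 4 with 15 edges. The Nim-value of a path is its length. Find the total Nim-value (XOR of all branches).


The tree has 4 branches from the ground vertex.
In Green Hackenbush, the Nim-value of a simple path of length k is k.
Branch 1: length 1, Nim-value = 1
Branch 2: length 3, Nim-value = 3
Branch 3: length 2, Nim-value = 2
Branch 4: length 15, Nim-value = 15
Total Nim-value = XOR of all branch values:
0 XOR 1 = 1
1 XOR 3 = 2
2 XOR 2 = 0
0 XOR 15 = 15
Nim-value of the tree = 15

15


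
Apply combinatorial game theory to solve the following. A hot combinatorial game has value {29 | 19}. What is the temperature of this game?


The game is {29 | 19}, a switch {a | b} with numbers a > b.
Cooling {a | b} by t gives {a - t | b + t}, which stops being hot when a - t = b + t, i.e. at t = (a - b)/2. So the temperature of a switch is (a - b)/2.
Temperature = (Left option - Right option) / 2
= (29 - (19)) / 2
= 10 / 2
= 5

5


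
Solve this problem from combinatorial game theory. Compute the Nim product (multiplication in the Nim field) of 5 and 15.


Nim multiplication is bilinear over XOR: (u XOR v) * w = (u*w) XOR (v*w).
So we split each operand into its bit components and XOR the pairwise Nim products.
5 = 1 + 4 (as XOR of powers of 2).
15 = 1 + 2 + 4 + 8 (as XOR of powers of 2).
Using the standard Nim-product table on single bits:
  2*2 = 3,   2*4 = 8,   2*8 = 12,
  4*4 = 6,   4*8 = 11,  8*8 = 13,
and  1*x = x (identity), k*l = l*k (commutative).
Pairwise Nim products:
  1 * 1 = 1
  1 * 2 = 2
  1 * 4 = 4
  1 * 8 = 8
  4 * 1 = 4
  4 * 2 = 8
  4 * 4 = 6
  4 * 8 = 11
XOR them: 1 XOR 2 XOR 4 XOR 8 XOR 4 XOR 8 XOR 6 XOR 11 = 14.
Result: 5 * 15 = 14 (in Nim).

14
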